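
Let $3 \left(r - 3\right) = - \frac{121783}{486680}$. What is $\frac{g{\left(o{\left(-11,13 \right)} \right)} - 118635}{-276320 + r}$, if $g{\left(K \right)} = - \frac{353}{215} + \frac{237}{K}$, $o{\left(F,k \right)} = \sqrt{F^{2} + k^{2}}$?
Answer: $\frac{7448212431024}{17347661761909} - \frac{34602948 \sqrt{290}}{11699585839427} \approx 0.4293$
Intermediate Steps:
$r = \frac{4258337}{1460040}$ ($r = 3 + \frac{\left(-121783\right) \frac{1}{486680}}{3} = 3 + \frac{1}{3} \left(- \frac{121783}{486680}\right) = 3 - \frac{121783}{1460040} = \frac{4258337}{1460040} \approx 2.9166$)
$g{\left(K \right)} = - \frac{353}{215} + \frac{237}{K}$ ($g{\left(K \right)} = \left(-353\right) \frac{1}{215} + \frac{237}{K} = - \frac{353}{215} + \frac{237}{K}$)
$\frac{g{\left(o{\left(-11,13 \right)} \right)} - 118635}{-276320 + r} = \frac{\left(- \frac{353}{215} + \frac{237}{\sqrt{\left(-11\right)^{2} + 13^{2}}}\right) - 118635}{-276320 + \frac{4258337}{1460040}} = \frac{\left(- \frac{353}{215} + \frac{237}{\sqrt{121 + 169}}\right) - 118635}{- \frac{403433994463}{1460040}} = \left(\left(- \frac{353}{215} + \frac{237}{\sqrt{290}}\right) - 118635\right) \left(- \frac{1460040}{403433994463}\right) = \left(\left(- \frac{353}{215} + 237 \frac{\sqrt{290}}{290}\right) - 118635\right) \left(- \frac{1460040}{403433994463}\right) = \left(\left(- \frac{353}{215} + \frac{237 \sqrt{290}}{290}\right) - 118635\right) \left(- \frac{1460040}{403433994463}\right) = \left(- \frac{25506878}{215} + \frac{237 \sqrt{290}}{290}\right) \left(- \frac{1460040}{403433994463}\right) = \frac{7448212431024}{17347661761909} - \frac{34602948 \sqrt{290}}{11699585839427}$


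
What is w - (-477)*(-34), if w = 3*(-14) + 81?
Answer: -16179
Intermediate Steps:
w = 39 (w = -42 + 81 = 39)
w - (-477)*(-34) = 39 - (-477)*(-34) = 39 - 1*16218 = 39 - 16218 = -16179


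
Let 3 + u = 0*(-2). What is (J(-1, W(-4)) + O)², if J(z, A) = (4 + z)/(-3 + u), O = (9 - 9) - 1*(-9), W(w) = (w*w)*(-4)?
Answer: 289/4 ≈ 72.250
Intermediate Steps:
W(w) = -4*w² (W(w) = w²*(-4) = -4*w²)
u = -3 (u = -3 + 0*(-2) = -3 + 0 = -3)
O = 9 (O = 0 + 9 = 9)
J(z, A) = -⅔ - z/6 (J(z, A) = (4 + z)/(-3 - 3) = (4 + z)/(-6) = (4 + z)*(-⅙) = -⅔ - z/6)
(J(-1, W(-4)) + O)² = ((-⅔ - ⅙*(-1)) + 9)² = ((-⅔ + ⅙) + 9)² = (-½ + 9)² = (17/2)² = 289/4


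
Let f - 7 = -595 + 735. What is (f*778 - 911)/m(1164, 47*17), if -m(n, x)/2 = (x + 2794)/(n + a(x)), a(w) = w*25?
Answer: -2398325245/7186 ≈ -3.3375e+5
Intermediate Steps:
a(w) = 25*w
f = 147 (f = 7 + (-595 + 735) = 7 + 140 = 147)
m(n, x) = -2*(2794 + x)/(n + 25*x) (m(n, x) = -2*(x + 2794)/(n + 25*x) = -2*(2794 + x)/(n + 25*x))
(f*778 - 911)/m(1164, 47*17) = (147*778 - 911)/((2*(-2794 - 47*17)/(1164 + 25*(47*17)))) = (114366 - 911)/((2*(-2794 - 1*799)/(1164 + 25*799))) = 113455/((2*(-2794 - 799)/(1164 + 19975))) = 113455/((2*(-3593)/21139)) = 113455/((2*(1/21139)*(-3593))) = 113455/(-7186/21139) = 113455*(-21139/7186) = -2398325245/7186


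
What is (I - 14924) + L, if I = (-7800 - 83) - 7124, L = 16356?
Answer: -13575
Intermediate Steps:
I = -15007 (I = -7883 - 7124 = -15007)
(I - 14924) + L = (-15007 - 14924) + 16356 = -29931 + 16356 = -13575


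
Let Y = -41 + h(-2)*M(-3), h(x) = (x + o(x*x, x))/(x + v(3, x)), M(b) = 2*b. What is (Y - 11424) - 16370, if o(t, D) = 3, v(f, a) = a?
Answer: -55667/2 ≈ -27834.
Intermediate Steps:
h(x) = (3 + x)/(2*x) (h(x) = (x + 3)/(x + x) = (3 + x)/((2*x)) = (3 + x)*(1/(2*x)) = (3 + x)/(2*x))
Y = -79/2 (Y = -41 + ((½)*(3 - 2)/(-2))*(2*(-3)) = -41 + ((½)*(-½)*1)*(-6) = -41 - ¼*(-6) = -41 + 3/2 = -79/2 ≈ -39.500)
(Y - 11424) - 16370 = (-79/2 - 11424) - 16370 = -22927/2 - 16370 = -55667/2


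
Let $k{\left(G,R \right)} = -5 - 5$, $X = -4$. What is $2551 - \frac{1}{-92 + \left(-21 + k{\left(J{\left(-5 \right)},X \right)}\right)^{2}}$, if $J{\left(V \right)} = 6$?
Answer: $\frac{2216818}{869} \approx 2551.0$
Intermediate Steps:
$k{\left(G,R \right)} = -10$
$2551 - \frac{1}{-92 + \left(-21 + k{\left(J{\left(-5 \right)},X \right)}\right)^{2}} = 2551 - \frac{1}{-92 + \left(-21 - 10\right)^{2}} = 2551 - \frac{1}{-92 + \left(-31\right)^{2}} = 2551 - \frac{1}{-92 + 961} = 2551 - \frac{1}{869} = \frac{2216818}{869}$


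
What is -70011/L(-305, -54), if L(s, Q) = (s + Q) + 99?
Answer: 70011/260 ≈ 269.27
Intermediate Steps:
L(s, Q) = 99 + Q + s (L(s, Q) = (Q + s) + 99 = 99 + Q + s)
-70011/L(-305, -54) = -70011/(99 - 54 - 305) = -70011/(-260) = -70011*(-1/260) = 70011/260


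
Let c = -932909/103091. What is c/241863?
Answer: -932909/24933898533 ≈ -3.7415e-5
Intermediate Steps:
c = -932909/103091 (c = -932909*1/103091 = -932909/103091 ≈ -9.0494)
c/241863 = -932909/103091/241863 = -932909/103091*1/241863 = -932909/24933898533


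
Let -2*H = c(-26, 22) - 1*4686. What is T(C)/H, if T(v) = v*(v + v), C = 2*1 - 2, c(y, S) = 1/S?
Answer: 0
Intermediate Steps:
C = 0 (C = 2 - 2 = 0)
T(v) = 2*v² (T(v) = v*(2*v) = 2*v²)
H = 103091/44 (H = -(1/22 - 1*4686)/2 = -(1/22 - 4686)/2 = -½*(-103091/22) = 103091/44 ≈ 2343.0)
T(C)/H = (2*0²)/(103091/44) = (2*0)*(44/103091) = 0*(44/103091) = 0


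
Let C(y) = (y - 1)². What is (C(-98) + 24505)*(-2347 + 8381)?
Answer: 207002404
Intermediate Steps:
C(y) = (-1 + y)²
(C(-98) + 24505)*(-2347 + 8381) = ((-1 - 98)² + 24505)*(-2347 + 8381) = ((-99)² + 24505)*6034 = (9801 + 24505)*6034 = 34306*6034 = 207002404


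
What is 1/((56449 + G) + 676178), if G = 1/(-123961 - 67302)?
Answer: 191263/140124437900 ≈ 1.3650e-6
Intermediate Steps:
G = -1/191263 (G = 1/(-191263) = -1/191263 ≈ -5.2284e-6)
1/((56449 + G) + 676178) = 1/((56449 - 1/191263) + 676178) = 1/(10796605086/191263 + 676178) = 1/(140124437900/191263) = 191263/140124437900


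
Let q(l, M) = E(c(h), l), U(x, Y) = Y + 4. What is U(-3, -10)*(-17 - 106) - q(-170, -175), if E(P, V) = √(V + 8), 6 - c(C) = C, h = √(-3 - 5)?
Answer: 738 - 9*I*√2 ≈ 738.0 - 12.728*I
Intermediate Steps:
U(x, Y) = 4 + Y
h = 2*I*√2 (h = √(-8) = 2*I*√2 ≈ 2.8284*I)
c(C) = 6 - C
E(P, V) = √(8 + V)
q(l, M) = √(8 + l)
U(-3, -10)*(-17 - 106) - q(-170, -175) = (4 - 10)*(-17 - 106) - √(8 - 170) = -6*(-123) - √(-162) = 738 - 9*I*√2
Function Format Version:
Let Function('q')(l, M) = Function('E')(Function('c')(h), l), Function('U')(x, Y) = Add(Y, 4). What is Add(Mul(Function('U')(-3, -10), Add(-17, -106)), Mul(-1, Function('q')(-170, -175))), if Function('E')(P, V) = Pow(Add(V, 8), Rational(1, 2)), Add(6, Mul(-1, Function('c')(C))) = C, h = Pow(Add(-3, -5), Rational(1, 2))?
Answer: Add(738, Mul(-9, I, Pow(2, Rational(1, 2)))) ≈ Add(738.00, Mul(-12.728, I))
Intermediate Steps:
Function('U')(x, Y) = Add(4, Y)
h = Mul(2, I, Pow(2, Rational(1, 2))) (h = Pow(-8, Rational(1, 2)) = Mul(2, I, Pow(2, Rational(1, 2))) ≈ Mul(2.8284, I))
Function('c')(C) = Add(6, Mul(-1, C))
Function('E')(P, V) = Pow(Add(8, V), Rational(1, 2))
Function('q')(l, M) = Pow(Add(8, l), Rational(1, 2))
Add(Mul(Function('U')(-3, -10), Add(-17, -106)), Mul(-1, Function('q')(-170, -175))) = Add(Mul(Add(4, -10), Add(-17, -106)), Mul(-1, Pow(Add(8, -170), Rational(1, 2)))) = Add(Mul(-6, -123), Mul(-1, Pow(-162, Rational(1, 2)))) = Add(738, Mul(-1, Mul(9, I, Pow(2, Rational(1, 2))))) = Add(738, Mul(-9, I, Pow(2, Rational(1, 2))))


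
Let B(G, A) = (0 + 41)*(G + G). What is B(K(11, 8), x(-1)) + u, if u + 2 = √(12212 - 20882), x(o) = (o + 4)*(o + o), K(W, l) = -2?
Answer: -166 + 17*I*√30 ≈ -166.0 + 93.113*I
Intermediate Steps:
x(o) = 2*o*(4 + o) (x(o) = (4 + o)*(2*o) = 2*o*(4 + o))
B(G, A) = 82*G (B(G, A) = 41*(2*G) = 82*G)
u = -2 + 17*I*√30 (u = -2 + √(12212 - 20882) = -2 + √(-8670) = -2 + 17*I*√30 ≈ -2.0 + 93.113*I)
B(K(11, 8), x(-1)) + u = 82*(-2) + (-2 + 17*I*√30) = -164 + (-2 + 17*I*√30) = -166 + 17*I*√30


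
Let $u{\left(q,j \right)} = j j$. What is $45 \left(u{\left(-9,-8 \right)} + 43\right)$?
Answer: $4815$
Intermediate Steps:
$u{\left(q,j \right)} = j^{2}$
$45 \left(u{\left(-9,-8 \right)} + 43\right) = 45 \left(\left(-8\right)^{2} + 43\right) = 45 \left(64 + 43\right) = 45 \cdot 107 = 4815$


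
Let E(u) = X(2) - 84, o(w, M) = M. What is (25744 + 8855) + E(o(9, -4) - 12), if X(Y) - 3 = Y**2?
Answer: 34522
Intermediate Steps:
X(Y) = 3 + Y**2
E(u) = -77 (E(u) = (3 + 2**2) - 84 = (3 + 4) - 84 = 7 - 84 = -77)
(25744 + 8855) + E(o(9, -4) - 12) = (25744 + 8855) - 77 = 34599 - 77 = 34522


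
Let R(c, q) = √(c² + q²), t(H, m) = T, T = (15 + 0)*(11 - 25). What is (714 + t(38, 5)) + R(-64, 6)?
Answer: 504 + 2*√1033 ≈ 568.28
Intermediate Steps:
T = -210 (T = 15*(-14) = -210)
t(H, m) = -210
(714 + t(38, 5)) + R(-64, 6) = (714 - 210) + √((-64)² + 6²) = 504 + √(4096 + 36) = 504 + √4132 = 504 + 2*√1033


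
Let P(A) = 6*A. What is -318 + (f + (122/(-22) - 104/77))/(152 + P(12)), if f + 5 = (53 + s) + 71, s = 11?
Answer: -5475385/17248 ≈ -317.45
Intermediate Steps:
f = 130 (f = -5 + ((53 + 11) + 71) = -5 + (64 + 71) = -5 + 135 = 130)
-318 + (f + (122/(-22) - 104/77))/(152 + P(12)) = -318 + (130 + (122/(-22) - 104/77))/(152 + 6*12) = -318 + (130 + (122*(-1/22) - 104*1/77))/(152 + 72) = -318 + (130 + (-61/11 - 104/77))/224 = -318 + (130 - 531/77)*(1/224) = -318 + (9479/77)*(1/224) = -318 + 9479/17248 = -5475385/17248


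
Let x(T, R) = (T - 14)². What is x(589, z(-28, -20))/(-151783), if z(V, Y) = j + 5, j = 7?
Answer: -330625/151783 ≈ -2.1783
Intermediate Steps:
z(V, Y) = 12 (z(V, Y) = 7 + 5 = 12)
x(T, R) = (-14 + T)²
x(589, z(-28, -20))/(-151783) = (-14 + 589)²/(-151783) = 575²*(-1/151783) = 330625*(-1/151783) = -330625/151783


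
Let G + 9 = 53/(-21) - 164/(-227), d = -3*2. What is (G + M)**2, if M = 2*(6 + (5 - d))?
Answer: 12229705744/22724289 ≈ 538.18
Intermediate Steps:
d = -6
M = 34 (M = 2*(6 + (5 - 1*(-6))) = 2*(6 + (5 + 6)) = 2*(6 + 11) = 2*17 = 34)
G = -51490/4767 (G = -9 + (53/(-21) - 164/(-227)) = -9 + (53*(-1/21) - 164*(-1/227)) = -9 + (-53/21 + 164/227) = -9 - 8587/4767 = -51490/4767 ≈ -10.801)
(G + M)**2 = (-51490/4767 + 34)**2 = (110588/4767)**2 = 12229705744/22724289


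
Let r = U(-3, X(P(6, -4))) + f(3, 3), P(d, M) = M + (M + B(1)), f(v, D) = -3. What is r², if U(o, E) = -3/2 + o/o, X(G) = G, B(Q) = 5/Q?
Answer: 49/4 ≈ 12.250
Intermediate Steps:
P(d, M) = 5 + 2*M (P(d, M) = M + (M + 5/1) = M + (M + 5*1) = M + (M + 5) = M + (5 + M) = 5 + 2*M)
U(o, E) = -½ (U(o, E) = -3*½ + 1 = -3/2 + 1 = -½)
r = -7/2 (r = -½ - 3 = -7/2 ≈ -3.5000)
r² = (-7/2)² = 49/4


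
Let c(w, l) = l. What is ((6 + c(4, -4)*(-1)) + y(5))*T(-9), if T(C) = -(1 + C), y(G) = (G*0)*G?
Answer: 80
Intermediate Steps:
y(G) = 0 (y(G) = 0*G = 0)
T(C) = -1 - C
((6 + c(4, -4)*(-1)) + y(5))*T(-9) = ((6 - 4*(-1)) + 0)*(-1 - 1*(-9)) = ((6 + 4) + 0)*(-1 + 9) = (10 + 0)*8 = 10*8 = 80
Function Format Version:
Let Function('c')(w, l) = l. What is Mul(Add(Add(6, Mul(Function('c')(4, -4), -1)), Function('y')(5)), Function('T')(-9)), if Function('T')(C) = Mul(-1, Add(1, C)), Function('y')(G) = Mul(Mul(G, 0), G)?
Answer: 80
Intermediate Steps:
Function('y')(G) = 0 (Function('y')(G) = Mul(0, G) = 0)
Function('T')(C) = Add(-1, Mul(-1, C))
Mul(Add(Add(6, Mul(Function('c')(4, -4), -1)), Function('y')(5)), Function('T')(-9)) = Mul(Add(Add(6, Mul(-4, -1)), 0), Add(-1, Mul(-1, -9))) = Mul(Add(Add(6, 4), 0), Add(-1, 9)) = Mul(Add(10, 0), 8) = Mul(10, 8) = 80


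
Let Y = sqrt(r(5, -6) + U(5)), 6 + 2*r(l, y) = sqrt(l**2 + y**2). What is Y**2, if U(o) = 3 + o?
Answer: 5 + sqrt(61)/2 ≈ 8.9051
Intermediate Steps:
r(l, y) = -3 + sqrt(l**2 + y**2)/2
Y = sqrt(5 + sqrt(61)/2) (Y = sqrt((-3 + sqrt(5**2 + (-6)**2)/2) + (3 + 5)) = sqrt((-3 + sqrt(25 + 36)/2) + 8) = sqrt((-3 + sqrt(61)/2) + 8) = sqrt(5 + sqrt(61)/2) ≈ 2.9841)
Y**2 = (sqrt(20 + 2*sqrt(61))/2)**2 = 5 + sqrt(61)/2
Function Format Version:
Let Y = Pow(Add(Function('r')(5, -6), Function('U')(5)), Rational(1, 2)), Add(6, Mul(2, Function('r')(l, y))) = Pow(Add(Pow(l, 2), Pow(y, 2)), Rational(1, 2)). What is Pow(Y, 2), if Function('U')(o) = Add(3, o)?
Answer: Add(5, Mul(Rational(1, 2), Pow(61, Rational(1, 2)))) ≈ 8.9051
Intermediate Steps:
Function('r')(l, y) = Add(-3, Mul(Rational(1, 2), Pow(Add(Pow(l, 2), Pow(y, 2)), Rational(1, 2))))
Y = Pow(Add(5, Mul(Rational(1, 2), Pow(61, Rational(1, 2)))), Rational(1, 2)) (Y = Pow(Add(Add(-3, Mul(Rational(1, 2), Pow(Add(Pow(5, 2), Pow(-6, 2)), Rational(1, 2)))), Add(3, 5)), Rational(1, 2)) = Pow(Add(Add(-3, Mul(Rational(1, 2), Pow(Add(25, 36), Rational(1, 2)))), 8), Rational(1, 2)) = Pow(Add(Add(-3, Mul(Rational(1, 2), Pow(61, Rational(1, 2)))), 8), Rational(1, 2)) = Pow(Add(5, Mul(Rational(1, 2), Pow(61, Rational(1, 2)))), Rational(1, 2)) ≈ 2.9841)
Pow(Y, 2) = Pow(Mul(Rational(1, 2), Pow(Add(20, Mul(2, Pow(61, Rational(1, 2)))), Rational(1, 2))), 2) = Add(5, Mul(Rational(1, 2), Pow(61, Rational(1, 2))))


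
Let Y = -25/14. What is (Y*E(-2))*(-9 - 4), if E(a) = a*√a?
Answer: -325*I*√2/7 ≈ -65.66*I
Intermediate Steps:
Y = -25/14 (Y = -25*1/14 = -25/14 ≈ -1.7857)
E(a) = a^(3/2)
(Y*E(-2))*(-9 - 4) = (-(-25)*I*√2/7)*(-9 - 4) = -(-25)*I*√2/7*(-13) = (25*I*√2/7)*(-13) = -325*I*√2/7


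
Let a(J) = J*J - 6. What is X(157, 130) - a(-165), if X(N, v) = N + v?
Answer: -26932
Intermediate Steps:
a(J) = -6 + J² (a(J) = J² - 6 = -6 + J²)
X(157, 130) - a(-165) = (157 + 130) - (-6 + (-165)²) = 287 - (-6 + 27225) = 287 - 1*27219 = 287 - 27219 = -26932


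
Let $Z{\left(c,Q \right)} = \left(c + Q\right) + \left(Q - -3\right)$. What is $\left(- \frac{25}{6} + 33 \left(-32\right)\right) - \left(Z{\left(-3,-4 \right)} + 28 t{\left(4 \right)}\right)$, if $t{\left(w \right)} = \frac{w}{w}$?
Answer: $- \frac{6481}{6} \approx -1080.2$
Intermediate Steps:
$t{\left(w \right)} = 1$
$Z{\left(c,Q \right)} = 3 + c + 2 Q$ ($Z{\left(c,Q \right)} = \left(Q + c\right) + \left(Q + 3\right) = \left(Q + c\right) + \left(3 + Q\right) = 3 + c + 2 Q$)
$\left(- \frac{25}{6} + 33 \left(-32\right)\right) - \left(Z{\left(-3,-4 \right)} + 28 t{\left(4 \right)}\right) = \left(- \frac{25}{6} + 33 \left(-32\right)\right) - \left(\left(3 - 3 + 2 \left(-4\right)\right) + 28 \cdot 1\right) = \left(\left(-25\right) \frac{1}{6} - 1056\right) - \left(\left(3 - 3 - 8\right) + 28\right) = \left(- \frac{25}{6} - 1056\right) - \left(-8 + 28\right) = - \frac{6361}{6} - 20 = - \frac{6481}{6}$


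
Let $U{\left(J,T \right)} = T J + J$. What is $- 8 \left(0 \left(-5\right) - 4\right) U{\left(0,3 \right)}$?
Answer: $0$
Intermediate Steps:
$U{\left(J,T \right)} = J + J T$ ($U{\left(J,T \right)} = J T + J = J + J T$)
$- 8 \left(0 \left(-5\right) - 4\right) U{\left(0,3 \right)} = - 8 \left(0 \left(-5\right) - 4\right) 0 \left(1 + 3\right) = - 8 \left(0 - 4\right) 0 \cdot 4 = \left(-8\right) \left(-4\right) 0 = 32 \cdot 0 = 0$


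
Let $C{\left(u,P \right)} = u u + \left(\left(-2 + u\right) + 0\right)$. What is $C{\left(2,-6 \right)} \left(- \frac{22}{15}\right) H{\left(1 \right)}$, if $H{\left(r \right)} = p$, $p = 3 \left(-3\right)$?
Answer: $\frac{264}{5} \approx 52.8$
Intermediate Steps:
$p = -9$
$C{\left(u,P \right)} = -2 + u + u^{2}$ ($C{\left(u,P \right)} = u^{2} + \left(-2 + u\right) = -2 + u + u^{2}$)
$H{\left(r \right)} = -9$
$C{\left(2,-6 \right)} \left(- \frac{22}{15}\right) H{\left(1 \right)} = \left(-2 + 2 + 2^{2}\right) \left(- \frac{22}{15}\right) \left(-9\right) = \left(-2 + 2 + 4\right) \left(\left(-22\right) \frac{1}{15}\right) \left(-9\right) = 4 \left(- \frac{22}{15}\right) \left(-9\right) = \left(- \frac{88}{15}\right) \left(-9\right) = \frac{264}{5}$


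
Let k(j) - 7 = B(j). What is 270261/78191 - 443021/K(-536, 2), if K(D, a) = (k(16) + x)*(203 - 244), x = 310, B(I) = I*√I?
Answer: 38862002092/1221421611 ≈ 31.817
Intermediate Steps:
B(I) = I^(3/2)
k(j) = 7 + j^(3/2)
K(D, a) = -15621 (K(D, a) = ((7 + 16^(3/2)) + 310)*(203 - 244) = ((7 + 64) + 310)*(-41) = (71 + 310)*(-41) = 381*(-41) = -15621)
270261/78191 - 443021/K(-536, 2) = 270261/78191 - 443021/(-15621) = 270261*(1/78191) - 443021*(-1/15621) = 270261/78191 + 443021/15621 = 38862002092/1221421611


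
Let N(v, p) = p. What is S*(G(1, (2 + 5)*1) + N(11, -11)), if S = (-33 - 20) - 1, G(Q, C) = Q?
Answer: 540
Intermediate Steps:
S = -54 (S = -53 - 1 = -54)
S*(G(1, (2 + 5)*1) + N(11, -11)) = -54*(1 - 11) = -54*(-10) = 540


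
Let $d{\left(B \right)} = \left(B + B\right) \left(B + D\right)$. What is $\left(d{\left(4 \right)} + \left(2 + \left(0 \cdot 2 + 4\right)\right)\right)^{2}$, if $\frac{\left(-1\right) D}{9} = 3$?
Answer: $31684$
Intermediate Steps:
$D = -27$ ($D = \left(-9\right) 3 = -27$)
$d{\left(B \right)} = 2 B \left(-27 + B\right)$ ($d{\left(B \right)} = \left(B + B\right) \left(B - 27\right) = 2 B \left(-27 + B\right)$)
$\left(d{\left(4 \right)} + \left(2 + \left(0 \cdot 2 + 4\right)\right)\right)^{2} = \left(2 \cdot 4 \left(-27 + 4\right) + \left(2 + \left(0 \cdot 2 + 4\right)\right)\right)^{2} = \left(2 \cdot 4 \left(-23\right) + \left(2 + \left(0 + 4\right)\right)\right)^{2} = \left(-184 + \left(2 + 4\right)\right)^{2} = \left(-184 + 6\right)^{2} = \left(-178\right)^{2} = 31684$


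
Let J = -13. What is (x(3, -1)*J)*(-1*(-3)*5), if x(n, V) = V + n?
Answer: -390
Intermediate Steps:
(x(3, -1)*J)*(-1*(-3)*5) = ((-1 + 3)*(-13))*(-1*(-3)*5) = (2*(-13))*(3*5) = -26*15 = -390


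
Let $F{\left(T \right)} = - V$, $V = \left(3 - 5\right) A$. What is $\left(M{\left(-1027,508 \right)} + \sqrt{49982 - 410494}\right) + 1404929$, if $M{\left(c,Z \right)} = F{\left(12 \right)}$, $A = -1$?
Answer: $1404927 + 8 i \sqrt{5633} \approx 1.4049 \cdot 10^{6} + 600.43 i$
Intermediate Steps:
$V = 2$ ($V = \left(3 - 5\right) \left(-1\right) = \left(-2\right) \left(-1\right) = 2$)
$F{\left(T \right)} = -2$ ($F{\left(T \right)} = \left(-1\right) 2 = -2$)
$M{\left(c,Z \right)} = -2$
$\left(M{\left(-1027,508 \right)} + \sqrt{49982 - 410494}\right) + 1404929 = \left(-2 + \sqrt{49982 - 410494}\right) + 1404929 = \left(-2 + \sqrt{-360512}\right) + 1404929 = \left(-2 + 8 i \sqrt{5633}\right) + 1404929 = 1404927 + 8 i \sqrt{5633}$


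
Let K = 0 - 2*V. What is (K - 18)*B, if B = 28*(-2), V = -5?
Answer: 448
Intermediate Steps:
B = -56
K = 10 (K = 0 - 2*(-5) = 0 + 10 = 10)
(K - 18)*B = (10 - 18)*(-56) = -8*(-56) = 448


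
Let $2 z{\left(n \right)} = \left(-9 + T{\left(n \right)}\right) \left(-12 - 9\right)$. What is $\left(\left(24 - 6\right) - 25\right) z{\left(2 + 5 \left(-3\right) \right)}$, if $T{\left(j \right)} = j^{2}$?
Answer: $11760$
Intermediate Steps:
$z{\left(n \right)} = \frac{189}{2} - \frac{21 n^{2}}{2}$ ($z{\left(n \right)} = \frac{\left(-9 + n^{2}\right) \left(-12 - 9\right)}{2} = \frac{\left(-9 + n^{2}\right) \left(-21\right)}{2} = \frac{189 - 21 n^{2}}{2} = \frac{189}{2} - \frac{21 n^{2}}{2}$)
$\left(\left(24 - 6\right) - 25\right) z{\left(2 + 5 \left(-3\right) \right)} = \left(\left(24 - 6\right) - 25\right) \left(\frac{189}{2} - \frac{21 \left(2 + 5 \left(-3\right)\right)^{2}}{2}\right) = \left(18 - 25\right) \left(\frac{189}{2} - \frac{21 \left(2 - 15\right)^{2}}{2}\right) = - 7 \left(\frac{189}{2} - \frac{21 \left(-13\right)^{2}}{2}\right) = - 7 \left(\frac{189}{2} - \frac{3549}{2}\right) = \left(-7\right) \left(-1680\right) = 11760$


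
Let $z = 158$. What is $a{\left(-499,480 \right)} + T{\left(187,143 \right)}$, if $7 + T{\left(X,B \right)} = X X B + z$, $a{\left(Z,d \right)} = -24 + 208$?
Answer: $5000902$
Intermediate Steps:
$a{\left(Z,d \right)} = 184$
$T{\left(X,B \right)} = 151 + B X^{2}$ ($T{\left(X,B \right)} = -7 + \left(X X B + 158\right) = -7 + \left(X^{2} B + 158\right) = -7 + \left(B X^{2} + 158\right) = -7 + \left(158 + B X^{2}\right) = 151 + B X^{2}$)
$a{\left(-499,480 \right)} + T{\left(187,143 \right)} = 184 + \left(151 + 143 \cdot 187^{2}\right) = 184 + \left(151 + 143 \cdot 34969\right) = 184 + \left(151 + 5000567\right) = 184 + 5000718 = 5000902$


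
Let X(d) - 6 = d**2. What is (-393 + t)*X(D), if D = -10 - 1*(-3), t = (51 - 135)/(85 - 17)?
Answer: -368610/17 ≈ -21683.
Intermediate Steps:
t = -21/17 (t = -84/68 = -84*1/68 = -21/17 ≈ -1.2353)
D = -7 (D = -10 + 3 = -7)
X(d) = 6 + d**2
(-393 + t)*X(D) = (-393 - 21/17)*(6 + (-7)**2) = -6702*(6 + 49)/17 = -6702/17*55 = -368610/17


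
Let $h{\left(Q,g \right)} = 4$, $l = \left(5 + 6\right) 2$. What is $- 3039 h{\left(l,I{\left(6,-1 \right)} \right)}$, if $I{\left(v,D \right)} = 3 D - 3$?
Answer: $-12156$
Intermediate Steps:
$l = 22$ ($l = 11 \cdot 2 = 22$)
$I{\left(v,D \right)} = -3 + 3 D$
$- 3039 h{\left(l,I{\left(6,-1 \right)} \right)} = \left(-3039\right) 4 = -12156$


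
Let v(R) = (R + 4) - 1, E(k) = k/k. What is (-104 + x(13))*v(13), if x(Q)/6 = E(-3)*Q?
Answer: -416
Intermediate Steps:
E(k) = 1
v(R) = 3 + R (v(R) = (4 + R) - 1 = 3 + R)
x(Q) = 6*Q (x(Q) = 6*(1*Q) = 6*Q)
(-104 + x(13))*v(13) = (-104 + 6*13)*(3 + 13) = (-104 + 78)*16 = -26*16 = -416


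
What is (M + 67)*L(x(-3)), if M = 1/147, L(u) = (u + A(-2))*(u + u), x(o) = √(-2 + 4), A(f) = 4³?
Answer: 39400/147 + 1260800*√2/147 ≈ 12398.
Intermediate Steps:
A(f) = 64
x(o) = √2
L(u) = 2*u*(64 + u) (L(u) = (u + 64)*(u + u) = (64 + u)*(2*u) = 2*u*(64 + u))
M = 1/147 ≈ 0.0068027
(M + 67)*L(x(-3)) = (1/147 + 67)*(2*√2*(64 + √2)) = 9850*(2*√2*(64 + √2))/147 = 19700*√2*(64 + √2)/147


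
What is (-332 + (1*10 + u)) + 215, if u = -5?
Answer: -112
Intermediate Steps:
(-332 + (1*10 + u)) + 215 = (-332 + (1*10 - 5)) + 215 = (-332 + (10 - 5)) + 215 = (-332 + 5) + 215 = -327 + 215 = -112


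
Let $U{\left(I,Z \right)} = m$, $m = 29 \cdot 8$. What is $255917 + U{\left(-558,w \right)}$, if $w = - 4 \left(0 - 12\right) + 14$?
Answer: $256149$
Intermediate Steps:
$w = 62$ ($w = - 4 \left(0 - 12\right) + 14 = \left(-4\right) \left(-12\right) + 14 = 48 + 14 = 62$)
$m = 232$
$U{\left(I,Z \right)} = 232$
$255917 + U{\left(-558,w \right)} = 255917 + 232 = 256149$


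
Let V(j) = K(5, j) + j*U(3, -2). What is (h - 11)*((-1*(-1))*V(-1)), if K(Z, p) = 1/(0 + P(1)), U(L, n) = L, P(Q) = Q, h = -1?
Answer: 24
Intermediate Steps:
K(Z, p) = 1 (K(Z, p) = 1/(0 + 1) = 1/1 = 1)
V(j) = 1 + 3*j (V(j) = 1 + j*3 = 1 + 3*j)
(h - 11)*((-1*(-1))*V(-1)) = (-1 - 11)*((-1*(-1))*(1 + 3*(-1))) = -12*(1 - 3) = -12*(-2) = 24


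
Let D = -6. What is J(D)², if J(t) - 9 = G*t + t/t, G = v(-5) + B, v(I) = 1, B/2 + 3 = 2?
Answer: 256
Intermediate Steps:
B = -2 (B = -6 + 2*2 = -6 + 4 = -2)
G = -1 (G = 1 - 2 = -1)
J(t) = 10 - t (J(t) = 9 + (-t + t/t) = 9 + (-t + 1) = 9 + (1 - t) = 10 - t)
J(D)² = (10 - 1*(-6))² = (10 + 6)² = 16² = 256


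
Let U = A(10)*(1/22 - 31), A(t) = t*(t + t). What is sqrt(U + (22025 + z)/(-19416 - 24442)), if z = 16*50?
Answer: 5*I*sqrt(57641323174930)/482438 ≈ 78.686*I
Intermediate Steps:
z = 800
A(t) = 2*t**2 (A(t) = t*(2*t) = 2*t**2)
U = -68100/11 (U = (2*10**2)*(1/22 - 31) = (2*100)*(1/22 - 31) = 200*(-681/22) = -68100/11 ≈ -6190.9)
sqrt(U + (22025 + z)/(-19416 - 24442)) = sqrt(-68100/11 + (22025 + 800)/(-19416 - 24442)) = sqrt(-68100/11 + 22825/(-43858)) = sqrt(-68100/11 + 22825*(-1/43858)) = sqrt(-68100/11 - 22825/43858) = sqrt(-2986980875/482438) = 5*I*sqrt(57641323174930)/482438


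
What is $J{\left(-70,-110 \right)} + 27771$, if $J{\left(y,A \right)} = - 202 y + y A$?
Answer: $49611$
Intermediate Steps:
$J{\left(y,A \right)} = - 202 y + A y$
$J{\left(-70,-110 \right)} + 27771 = - 70 \left(-202 - 110\right) + 27771 = \left(-70\right) \left(-312\right) + 27771 = 21840 + 27771 = 49611$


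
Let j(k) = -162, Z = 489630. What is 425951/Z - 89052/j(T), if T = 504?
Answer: 2426196379/4406670 ≈ 550.57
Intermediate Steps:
425951/Z - 89052/j(T) = 425951/489630 - 89052/(-162) = 425951*(1/489630) - 89052*(-1/162) = 425951/489630 + 14842/27 = 2426196379/4406670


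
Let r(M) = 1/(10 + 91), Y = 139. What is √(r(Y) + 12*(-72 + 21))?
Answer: I*√6242911/101 ≈ 24.738*I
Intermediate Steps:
r(M) = 1/101
√(r(Y) + 12*(-72 + 21)) = √(1/101 + 12*(-72 + 21)) = √(1/101 + 12*(-51)) = √(1/101 - 612) = √(-61811/101) = I*√6242911/101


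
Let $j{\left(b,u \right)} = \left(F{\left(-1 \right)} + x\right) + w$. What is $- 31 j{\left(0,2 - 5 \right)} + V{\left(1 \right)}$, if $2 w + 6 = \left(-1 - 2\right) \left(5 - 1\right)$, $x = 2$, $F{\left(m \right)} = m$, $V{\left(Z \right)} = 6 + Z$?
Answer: $255$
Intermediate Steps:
$w = -9$ ($w = -3 + \frac{\left(-1 - 2\right) \left(5 - 1\right)}{2} = -3 + \frac{\left(-3\right) 4}{2} = -3 + \frac{1}{2} \left(-12\right) = -3 - 6 = -9$)
$j{\left(b,u \right)} = -8$ ($j{\left(b,u \right)} = \left(-1 + 2\right) - 9 = 1 - 9 = -8$)
$- 31 j{\left(0,2 - 5 \right)} + V{\left(1 \right)} = \left(-31\right) \left(-8\right) + \left(6 + 1\right) = 248 + 7 = 255$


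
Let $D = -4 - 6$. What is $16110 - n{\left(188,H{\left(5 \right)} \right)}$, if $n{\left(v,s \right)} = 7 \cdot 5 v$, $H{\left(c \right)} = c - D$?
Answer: $9530$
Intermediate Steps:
$D = -10$ ($D = -4 - 6 = -10$)
$H{\left(c \right)} = 10 + c$ ($H{\left(c \right)} = c - -10 = c + 10 = 10 + c$)
$n{\left(v,s \right)} = 35 v$
$16110 - n{\left(188,H{\left(5 \right)} \right)} = 16110 - 35 \cdot 188 = 16110 - 6580 = 9530$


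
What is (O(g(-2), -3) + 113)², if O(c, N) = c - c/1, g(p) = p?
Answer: 12769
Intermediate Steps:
O(c, N) = 0 (O(c, N) = c - c = 0)
(O(g(-2), -3) + 113)² = (0 + 113)² = 113² = 12769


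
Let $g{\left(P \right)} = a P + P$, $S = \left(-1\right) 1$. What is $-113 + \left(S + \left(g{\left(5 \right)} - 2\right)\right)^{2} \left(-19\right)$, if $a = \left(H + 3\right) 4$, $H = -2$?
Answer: $-9309$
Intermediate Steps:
$S = -1$
$a = 4$ ($a = \left(-2 + 3\right) 4 = 1 \cdot 4 = 4$)
$g{\left(P \right)} = 5 P$ ($g{\left(P \right)} = 4 P + P = 5 P$)
$-113 + \left(S + \left(g{\left(5 \right)} - 2\right)\right)^{2} \left(-19\right) = -113 + \left(-1 + \left(5 \cdot 5 - 2\right)\right)^{2} \left(-19\right) = -113 + \left(-1 + \left(25 - 2\right)\right)^{2} \left(-19\right) = -113 + \left(-1 + 23\right)^{2} \left(-19\right) = -113 + 22^{2} \left(-19\right) = -113 + 484 \left(-19\right) = -113 - 9196 = -9309$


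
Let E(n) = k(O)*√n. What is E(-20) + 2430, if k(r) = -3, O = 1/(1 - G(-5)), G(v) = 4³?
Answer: 2430 - 6*I*√5 ≈ 2430.0 - 13.416*I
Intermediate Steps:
G(v) = 64
O = -1/63 (O = 1/(1 - 1*64) = 1/(1 - 64) = 1/(-63) = -1/63 ≈ -0.015873)
E(n) = -3*√n
E(-20) + 2430 = -6*I*√5 + 2430 = 2430 - 6*I*√5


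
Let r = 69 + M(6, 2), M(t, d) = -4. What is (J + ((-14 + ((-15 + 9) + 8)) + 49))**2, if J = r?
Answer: 10404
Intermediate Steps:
r = 65 (r = 69 - 4 = 65)
J = 65
(J + ((-14 + ((-15 + 9) + 8)) + 49))**2 = (65 + ((-14 + ((-15 + 9) + 8)) + 49))**2 = (65 + ((-14 + (-6 + 8)) + 49))**2 = (65 + ((-14 + 2) + 49))**2 = (65 + (-12 + 49))**2 = (65 + 37)**2 = 102**2 = 10404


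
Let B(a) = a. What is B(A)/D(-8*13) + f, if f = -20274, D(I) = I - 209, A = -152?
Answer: -6345610/313 ≈ -20274.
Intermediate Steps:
D(I) = -209 + I
B(A)/D(-8*13) + f = -152/(-209 - 8*13) - 20274 = -152/(-209 - 104) - 20274 = -152/(-313) - 20274 = -152*(-1/313) - 20274 = 152/313 - 20274 = -6345610/313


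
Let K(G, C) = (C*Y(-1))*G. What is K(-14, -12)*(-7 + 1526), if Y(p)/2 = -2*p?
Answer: 1020768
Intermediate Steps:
Y(p) = -4*p (Y(p) = 2*(-2*p) = -4*p)
K(G, C) = 4*C*G (K(G, C) = (C*(-4*(-1)))*G = (C*4)*G = (4*C)*G = 4*C*G)
K(-14, -12)*(-7 + 1526) = (4*(-12)*(-14))*(-7 + 1526) = 672*1519 = 1020768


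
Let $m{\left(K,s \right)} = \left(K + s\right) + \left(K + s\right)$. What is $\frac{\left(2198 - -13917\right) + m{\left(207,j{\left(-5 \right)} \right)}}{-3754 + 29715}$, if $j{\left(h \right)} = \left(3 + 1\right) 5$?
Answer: $\frac{16569}{25961} \approx 0.63823$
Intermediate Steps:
$j{\left(h \right)} = 20$ ($j{\left(h \right)} = 4 \cdot 5 = 20$)
$m{\left(K,s \right)} = 2 K + 2 s$
$\frac{\left(2198 - -13917\right) + m{\left(207,j{\left(-5 \right)} \right)}}{-3754 + 29715} = \frac{\left(2198 - -13917\right) + \left(2 \cdot 207 + 2 \cdot 20\right)}{-3754 + 29715} = \frac{\left(2198 + 13917\right) + \left(414 + 40\right)}{25961} = \left(16115 + 454\right) \frac{1}{25961} = 16569 \cdot \frac{1}{25961} = \frac{16569}{25961}$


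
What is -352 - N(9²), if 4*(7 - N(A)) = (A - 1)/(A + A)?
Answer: -29069/81 ≈ -358.88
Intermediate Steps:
N(A) = 7 - (-1 + A)/(8*A) (N(A) = 7 - (A - 1)/(4*(A + A)) = 7 - (-1 + A)/(4*(2*A)) = 7 - (-1 + A)*1/(2*A)/4 = 7 - (-1 + A)/(8*A))
-352 - N(9²) = -352 - (1 + 55*9²)/(8*(9²)) = -352 - (1 + 55*81)/(8*81) = -352 - (1 + 4455)/(8*81) = -352 - 4456/(8*81) = -352 - 1*557/81 = -352 - 557/81 = -29069/81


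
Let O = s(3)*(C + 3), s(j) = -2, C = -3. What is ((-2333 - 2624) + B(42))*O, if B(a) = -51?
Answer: 0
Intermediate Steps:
O = 0 (O = -2*(-3 + 3) = -2*0 = 0)
((-2333 - 2624) + B(42))*O = ((-2333 - 2624) - 51)*0 = (-4957 - 51)*0 = -5008*0 = 0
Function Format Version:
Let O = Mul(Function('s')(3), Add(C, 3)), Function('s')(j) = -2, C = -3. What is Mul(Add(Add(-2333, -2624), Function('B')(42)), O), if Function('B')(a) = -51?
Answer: 0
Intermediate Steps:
O = 0 (O = Mul(-2, Add(-3, 3)) = Mul(-2, 0) = 0)
Mul(Add(Add(-2333, -2624), Function('B')(42)), O) = Mul(Add(Add(-2333, -2624), -51), 0) = Mul(Add(-4957, -51), 0) = Mul(-5008, 0) = 0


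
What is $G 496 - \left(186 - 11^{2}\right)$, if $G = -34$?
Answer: $-16929$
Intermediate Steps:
$G 496 - \left(186 - 11^{2}\right) = \left(-34\right) 496 - \left(186 - 11^{2}\right) = -16864 + \left(-186 + 121\right) = -16864 - 65 = -16929$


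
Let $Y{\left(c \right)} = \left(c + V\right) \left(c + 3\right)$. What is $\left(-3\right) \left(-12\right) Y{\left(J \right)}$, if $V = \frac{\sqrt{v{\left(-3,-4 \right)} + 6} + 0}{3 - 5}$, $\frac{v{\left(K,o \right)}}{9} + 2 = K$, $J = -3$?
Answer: $0$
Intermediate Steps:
$v{\left(K,o \right)} = -18 + 9 K$
$V = - \frac{i \sqrt{39}}{2}$ ($V = \frac{\sqrt{\left(-18 + 9 \left(-3\right)\right) + 6} + 0}{3 - 5} = \frac{\sqrt{\left(-18 - 27\right) + 6} + 0}{-2} = \left(\sqrt{-45 + 6} + 0\right) \left(- \frac{1}{2}\right) = \left(\sqrt{-39} + 0\right) \left(- \frac{1}{2}\right) = \left(i \sqrt{39} + 0\right) \left(- \frac{1}{2}\right) = i \sqrt{39} \left(- \frac{1}{2}\right) = - \frac{i \sqrt{39}}{2} \approx - 3.1225 i$)
$Y{\left(c \right)} = \left(3 + c\right) \left(c - \frac{i \sqrt{39}}{2}\right)$ ($Y{\left(c \right)} = \left(c - \frac{i \sqrt{39}}{2}\right) \left(c + 3\right) = \left(c - \frac{i \sqrt{39}}{2}\right) \left(3 + c\right) = \left(3 + c\right) \left(c - \frac{i \sqrt{39}}{2}\right)$)
$\left(-3\right) \left(-12\right) Y{\left(J \right)} = \left(-3\right) \left(-12\right) \left(\left(-3\right)^{2} + 3 \left(-3\right) - \frac{3 i \sqrt{39}}{2} - \frac{1}{2} i \left(-3\right) \sqrt{39}\right) = 36 \left(9 - 9 - \frac{3 i \sqrt{39}}{2} + \frac{3 i \sqrt{39}}{2}\right) = 36 \cdot 0 = 0$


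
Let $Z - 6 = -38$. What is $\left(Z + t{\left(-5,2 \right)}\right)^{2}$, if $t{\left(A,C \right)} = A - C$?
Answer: $1521$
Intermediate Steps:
$Z = -32$ ($Z = 6 - 38 = -32$)
$\left(Z + t{\left(-5,2 \right)}\right)^{2} = \left(-32 - 7\right)^{2} = \left(-39\right)^{2} = 1521$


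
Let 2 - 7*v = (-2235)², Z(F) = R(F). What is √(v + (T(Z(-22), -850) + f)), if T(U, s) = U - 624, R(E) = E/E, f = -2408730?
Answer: 3*I*√17002762/7 ≈ 1767.2*I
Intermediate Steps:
R(E) = 1
Z(F) = 1
T(U, s) = -624 + U
v = -4995223/7 (v = 2/7 - ⅐*(-2235)² = 2/7 - ⅐*4995225 = 2/7 - 4995225/7 = -4995223/7 ≈ -7.1360e+5)
√(v + (T(Z(-22), -850) + f)) = √(-4995223/7 + ((-624 + 1) - 2408730)) = √(-4995223/7 + (-623 - 2408730)) = √(-4995223/7 - 2409353) = √(-21860694/7) = 3*I*√17002762/7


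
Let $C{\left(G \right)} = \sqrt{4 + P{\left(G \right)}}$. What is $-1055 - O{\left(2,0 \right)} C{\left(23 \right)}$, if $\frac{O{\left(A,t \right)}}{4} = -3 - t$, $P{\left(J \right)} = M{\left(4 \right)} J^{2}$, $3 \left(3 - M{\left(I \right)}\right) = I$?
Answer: $-1055 + 4 \sqrt{7971} \approx -697.88$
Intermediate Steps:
$M{\left(I \right)} = 3 - \frac{I}{3}$
$P{\left(J \right)} = \frac{5 J^{2}}{3}$ ($P{\left(J \right)} = \left(3 - \frac{4}{3}\right) J^{2} = \frac{5 J^{2}}{3}$)
$C{\left(G \right)} = \sqrt{4 + \frac{5 G^{2}}{3}}$
$O{\left(A,t \right)} = -12 - 4 t$ ($O{\left(A,t \right)} = 4 \left(-3 - t\right) = -12 - 4 t$)
$-1055 - O{\left(2,0 \right)} C{\left(23 \right)} = -1055 - \left(-12 - 0\right) \frac{\sqrt{36 + 15 \cdot 23^{2}}}{3} = -1055 - \left(-12 + 0\right) \frac{\sqrt{36 + 15 \cdot 529}}{3} = -1055 - - 12 \frac{\sqrt{36 + 7935}}{3} = -1055 - - 12 \frac{\sqrt{7971}}{3} = -1055 - - 4 \sqrt{7971} = -1055 + 4 \sqrt{7971}$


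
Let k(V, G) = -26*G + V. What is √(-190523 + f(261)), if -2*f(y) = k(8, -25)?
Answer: 2*I*√47713 ≈ 436.87*I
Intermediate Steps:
k(V, G) = V - 26*G
f(y) = -329 (f(y) = -(8 - 26*(-25))/2 = -(8 + 650)/2 = -½*658 = -329)
√(-190523 + f(261)) = √(-190523 - 329) = √(-190852) = 2*I*√47713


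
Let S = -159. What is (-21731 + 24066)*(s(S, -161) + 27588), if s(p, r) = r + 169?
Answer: 64436660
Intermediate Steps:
s(p, r) = 169 + r
(-21731 + 24066)*(s(S, -161) + 27588) = (-21731 + 24066)*((169 - 161) + 27588) = 2335*(8 + 27588) = 2335*27596 = 64436660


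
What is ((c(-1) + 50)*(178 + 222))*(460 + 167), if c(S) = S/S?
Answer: 12790800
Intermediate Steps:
c(S) = 1
((c(-1) + 50)*(178 + 222))*(460 + 167) = ((1 + 50)*(178 + 222))*(460 + 167) = (51*400)*627 = 20400*627 = 12790800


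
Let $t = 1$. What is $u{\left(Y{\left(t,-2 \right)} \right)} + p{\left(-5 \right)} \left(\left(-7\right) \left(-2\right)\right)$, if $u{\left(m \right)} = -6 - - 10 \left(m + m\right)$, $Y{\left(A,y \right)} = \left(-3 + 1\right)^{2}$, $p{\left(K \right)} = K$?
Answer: $4$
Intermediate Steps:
$Y{\left(A,y \right)} = 4$ ($Y{\left(A,y \right)} = \left(-2\right)^{2} = 4$)
$u{\left(m \right)} = -6 + 20 m$ ($u{\left(m \right)} = -6 - - 10 \cdot 2 m = -6 - - 20 m = -6 + 20 m$)
$u{\left(Y{\left(t,-2 \right)} \right)} + p{\left(-5 \right)} \left(\left(-7\right) \left(-2\right)\right) = \left(-6 + 20 \cdot 4\right) - 5 \left(\left(-7\right) \left(-2\right)\right) = \left(-6 + 80\right) - 70 = 74 - 70 = 4$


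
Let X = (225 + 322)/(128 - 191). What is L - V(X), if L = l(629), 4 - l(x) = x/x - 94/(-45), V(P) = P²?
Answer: -1477964/19845 ≈ -74.475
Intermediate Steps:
X = -547/63 (X = 547/(-63) = 547*(-1/63) = -547/63 ≈ -8.6825)
l(x) = 41/45 (l(x) = 4 - (x/x - 94/(-45)) = 4 - (1 - 94*(-1/45)) = 4 - (1 + 94/45) = 4 - 1*139/45 = 4 - 139/45 = 41/45)
L = 41/45 ≈ 0.91111
L - V(X) = 41/45 - (-547/63)² = 41/45 - 1*299209/3969 = 41/45 - 299209/3969 = -1477964/19845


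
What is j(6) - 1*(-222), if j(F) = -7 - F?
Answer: 209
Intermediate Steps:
j(6) - 1*(-222) = (-7 - 1*6) - 1*(-222) = (-7 - 6) + 222 = -13 + 222 = 209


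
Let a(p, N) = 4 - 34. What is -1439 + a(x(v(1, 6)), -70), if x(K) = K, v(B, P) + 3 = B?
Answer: -1469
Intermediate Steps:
v(B, P) = -3 + B
a(p, N) = -30
-1439 + a(x(v(1, 6)), -70) = -1439 - 30 = -1469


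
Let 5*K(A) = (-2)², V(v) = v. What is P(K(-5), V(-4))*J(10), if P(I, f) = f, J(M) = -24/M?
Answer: 48/5 ≈ 9.6000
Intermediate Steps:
K(A) = ⅘ (K(A) = (⅕)*(-2)² = (⅕)*4 = ⅘)
P(K(-5), V(-4))*J(10) = -(-96)/10 = -4*(-12/5) = 48/5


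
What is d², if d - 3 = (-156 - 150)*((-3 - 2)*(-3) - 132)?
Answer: 1281998025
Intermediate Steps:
d = 35805 (d = 3 + (-156 - 150)*((-3 - 2)*(-3) - 132) = 3 - 306*(-5*(-3) - 132) = 3 - 306*(15 - 132) = 3 - 306*(-117) = 3 + 35802 = 35805)
d² = 35805² = 1281998025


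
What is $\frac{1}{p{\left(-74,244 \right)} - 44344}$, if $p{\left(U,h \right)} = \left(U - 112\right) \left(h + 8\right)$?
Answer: $- \frac{1}{91216} \approx -1.0963 \cdot 10^{-5}$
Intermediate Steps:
$p{\left(U,h \right)} = \left(-112 + U\right) \left(8 + h\right)$
$\frac{1}{p{\left(-74,244 \right)} - 44344} = \frac{1}{\left(-896 - 27328 + 8 \left(-74\right) - 18056\right) - 44344} = \frac{1}{\left(-896 - 27328 - 592 - 18056\right) - 44344} = \frac{1}{-46872 - 44344} = \frac{1}{-91216} = - \frac{1}{91216}$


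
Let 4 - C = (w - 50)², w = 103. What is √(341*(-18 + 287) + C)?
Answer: 2*√22231 ≈ 298.20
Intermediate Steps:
C = -2805 (C = 4 - (103 - 50)² = 4 - 1*53² = 4 - 1*2809 = 4 - 2809 = -2805)
√(341*(-18 + 287) + C) = √(341*(-18 + 287) - 2805) = √(341*269 - 2805) = √(91729 - 2805) = √88924 = 2*√22231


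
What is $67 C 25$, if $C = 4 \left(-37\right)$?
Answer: $-247900$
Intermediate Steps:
$C = -148$
$67 C 25 = 67 \left(-148\right) 25 = \left(-9916\right) 25 = -247900$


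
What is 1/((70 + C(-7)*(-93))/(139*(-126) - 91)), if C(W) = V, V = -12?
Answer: -17605/1186 ≈ -14.844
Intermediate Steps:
C(W) = -12
1/((70 + C(-7)*(-93))/(139*(-126) - 91)) = 1/((70 - 12*(-93))/(139*(-126) - 91)) = 1/((70 + 1116)/(-17514 - 91)) = 1/(1186/(-17605)) = 1/(1186*(-1/17605)) = 1/(-1186/17605) = -17605/1186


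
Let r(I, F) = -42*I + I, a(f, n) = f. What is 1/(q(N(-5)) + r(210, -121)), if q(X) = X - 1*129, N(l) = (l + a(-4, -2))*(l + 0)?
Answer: -1/8694 ≈ -0.00011502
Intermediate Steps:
r(I, F) = -41*I
N(l) = l*(-4 + l) (N(l) = (l - 4)*(l + 0) = (-4 + l)*l = l*(-4 + l))
q(X) = -129 + X (q(X) = X - 129 = -129 + X)
1/(q(N(-5)) + r(210, -121)) = 1/((-129 - 5*(-4 - 5)) - 41*210) = 1/((-129 - 5*(-9)) - 8610) = 1/((-129 + 45) - 8610) = 1/(-84 - 8610) = 1/(-8694) = -1/8694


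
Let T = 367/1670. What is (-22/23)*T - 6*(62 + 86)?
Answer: -17058077/19205 ≈ -888.21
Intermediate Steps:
T = 367/1670 (T = 367*(1/1670) = 367/1670 ≈ 0.21976)
(-22/23)*T - 6*(62 + 86) = -22/23*(367/1670) - 6*(62 + 86) = -22*1/23*(367/1670) - 6*148 = -22/23*367/1670 - 888 = -4037/19205 - 888 = -17058077/19205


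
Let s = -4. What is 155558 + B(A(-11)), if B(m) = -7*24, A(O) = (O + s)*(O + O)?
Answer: 155390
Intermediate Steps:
A(O) = 2*O*(-4 + O) (A(O) = (O - 4)*(O + O) = (-4 + O)*(2*O) = 2*O*(-4 + O))
B(m) = -168
155558 + B(A(-11)) = 155558 - 168 = 155390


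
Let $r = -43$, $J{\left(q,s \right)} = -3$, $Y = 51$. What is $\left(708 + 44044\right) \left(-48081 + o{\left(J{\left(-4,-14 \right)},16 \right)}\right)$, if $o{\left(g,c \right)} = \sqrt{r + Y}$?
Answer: $-2151720912 + 89504 \sqrt{2} \approx -2.1516 \cdot 10^{9}$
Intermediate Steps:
$o{\left(g,c \right)} = 2 \sqrt{2}$ ($o{\left(g,c \right)} = \sqrt{-43 + 51} = \sqrt{8} = 2 \sqrt{2}$)
$\left(708 + 44044\right) \left(-48081 + o{\left(J{\left(-4,-14 \right)},16 \right)}\right) = \left(708 + 44044\right) \left(-48081 + 2 \sqrt{2}\right) = 44752 \left(-48081 + 2 \sqrt{2}\right) = -2151720912 + 89504 \sqrt{2}$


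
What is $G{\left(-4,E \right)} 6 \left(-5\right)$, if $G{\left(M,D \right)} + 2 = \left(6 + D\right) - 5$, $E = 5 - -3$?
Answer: $-210$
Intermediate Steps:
$E = 8$ ($E = 5 + 3 = 8$)
$G{\left(M,D \right)} = -1 + D$ ($G{\left(M,D \right)} = -2 + \left(\left(6 + D\right) - 5\right) = -2 + \left(1 + D\right) = -1 + D$)
$G{\left(-4,E \right)} 6 \left(-5\right) = \left(-1 + 8\right) 6 \left(-5\right) = 7 \cdot 6 \left(-5\right) = 42 \left(-5\right) = -210$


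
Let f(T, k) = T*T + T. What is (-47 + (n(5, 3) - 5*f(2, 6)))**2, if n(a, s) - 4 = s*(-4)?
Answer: 7225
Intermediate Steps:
n(a, s) = 4 - 4*s (n(a, s) = 4 + s*(-4) = 4 - 4*s)
f(T, k) = T + T**2 (f(T, k) = T**2 + T = T + T**2)
(-47 + (n(5, 3) - 5*f(2, 6)))**2 = (-47 + ((4 - 4*3) - 10*(1 + 2)))**2 = (-47 + ((4 - 12) - 10*3))**2 = (-47 + (-8 - 5*6))**2 = (-47 + (-8 - 30))**2 = (-47 - 38)**2 = (-85)**2 = 7225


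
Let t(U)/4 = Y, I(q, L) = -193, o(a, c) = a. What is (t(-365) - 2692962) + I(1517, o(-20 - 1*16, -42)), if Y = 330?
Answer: -2691835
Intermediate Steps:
t(U) = 1320 (t(U) = 4*330 = 1320)
(t(-365) - 2692962) + I(1517, o(-20 - 1*16, -42)) = (1320 - 2692962) - 193 = -2691642 - 193 = -2691835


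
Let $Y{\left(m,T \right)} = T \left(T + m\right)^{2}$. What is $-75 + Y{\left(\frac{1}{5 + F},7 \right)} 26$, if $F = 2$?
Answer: $\frac{64475}{7} \approx 9210.7$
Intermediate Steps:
$-75 + Y{\left(\frac{1}{5 + F},7 \right)} 26 = -75 + 7 \left(7 + \frac{1}{5 + 2}\right)^{2} \cdot 26 = -75 + 7 \left(7 + \frac{1}{7}\right)^{2} \cdot 26 = -75 + 7 \left(\frac{50}{7}\right)^{2} \cdot 26 = -75 + 7 \cdot \frac{2500}{49} \cdot 26 = -75 + \frac{2500}{7} \cdot 26 = -75 + \frac{65000}{7} = \frac{64475}{7}$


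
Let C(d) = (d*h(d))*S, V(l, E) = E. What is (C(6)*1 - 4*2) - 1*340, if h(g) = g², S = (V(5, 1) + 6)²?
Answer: 10236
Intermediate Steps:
S = 49 (S = (1 + 6)² = 7² = 49)
C(d) = 49*d³ (C(d) = (d*d²)*49 = d³*49 = 49*d³)
(C(6)*1 - 4*2) - 1*340 = ((49*6³)*1 - 4*2) - 1*340 = ((49*216)*1 - 8) - 340 = (10584*1 - 8) - 340 = (10584 - 8) - 340 = 10576 - 340 = 10236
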